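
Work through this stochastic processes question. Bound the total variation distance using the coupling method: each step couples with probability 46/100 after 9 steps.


TV distance bound <= (1-delta)^n
= (1 - 0.4600)^9
= 0.5400^9
= 0.0039

0.0039


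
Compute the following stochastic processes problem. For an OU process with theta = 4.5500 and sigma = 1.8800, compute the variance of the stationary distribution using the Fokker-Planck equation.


Stationary variance = sigma^2 / (2*theta)
= 1.8800^2 / (2*4.5500)
= 3.5344 / 9.1000
= 0.3884

0.3884


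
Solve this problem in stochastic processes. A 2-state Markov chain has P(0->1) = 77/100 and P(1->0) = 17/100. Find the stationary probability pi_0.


Stationary distribution: pi_0 = p10/(p01+p10), pi_1 = p01/(p01+p10)
p01 = 0.7700, p10 = 0.1700
pi_0 = 0.1809

0.1809


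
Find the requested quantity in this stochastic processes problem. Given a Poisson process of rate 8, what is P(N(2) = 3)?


P(N(t)=k) = (lambda*t)^k * exp(-lambda*t) / k!
lambda*t = 16
= 16^3 * exp(-16) / 3!
= 4096 * 1.1254e-07 / 6
= 7.6824e-05

7.6824e-05


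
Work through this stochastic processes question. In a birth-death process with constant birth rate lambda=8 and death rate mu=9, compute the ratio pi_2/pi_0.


For birth-death process, pi_n/pi_0 = (lambda/mu)^n
= (8/9)^2
= 0.7901

0.7901


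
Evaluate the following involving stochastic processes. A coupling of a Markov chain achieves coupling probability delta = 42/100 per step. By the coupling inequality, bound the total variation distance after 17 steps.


TV distance bound <= (1-delta)^n
= (1 - 0.4200)^17
= 0.5800^17
= 9.5121e-05

9.5121e-05


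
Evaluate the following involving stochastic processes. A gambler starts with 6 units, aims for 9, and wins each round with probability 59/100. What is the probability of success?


Gambler's ruin formula:
r = q/p = 0.4100/0.5900 = 0.6949
P(win) = (1 - r^i)/(1 - r^N)
= (1 - 0.6949^6)/(1 - 0.6949^9)
= 0.9222

0.9222


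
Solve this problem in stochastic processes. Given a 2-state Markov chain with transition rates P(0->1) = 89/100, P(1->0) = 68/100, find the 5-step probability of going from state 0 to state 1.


Computing P^5 by matrix multiplication.
P = [[0.1100, 0.8900], [0.6800, 0.3200]]
After raising P to the power 5:
P^5(0,1) = 0.6010

0.6010


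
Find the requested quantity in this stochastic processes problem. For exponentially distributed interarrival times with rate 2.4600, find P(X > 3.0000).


P(X > t) = exp(-lambda * t)
= exp(-2.4600 * 3.0000)
= exp(-7.3800) = 6.2360e-04

6.2360e-04


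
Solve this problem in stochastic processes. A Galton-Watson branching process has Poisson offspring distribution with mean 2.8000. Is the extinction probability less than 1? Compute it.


Since mu = 2.8000 > 1, extinction prob q < 1.
Solve s = exp(mu*(s-1)) iteratively.
q = 0.0750

0.0750


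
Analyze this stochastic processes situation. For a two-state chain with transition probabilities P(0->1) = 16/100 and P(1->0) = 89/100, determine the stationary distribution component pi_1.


Stationary distribution: pi_0 = p10/(p01+p10), pi_1 = p01/(p01+p10)
p01 = 0.1600, p10 = 0.8900
pi_1 = 0.1524

0.1524


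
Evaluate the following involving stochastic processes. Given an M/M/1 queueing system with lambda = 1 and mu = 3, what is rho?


rho = lambda/mu
= 1/3
= 0.3333

0.3333


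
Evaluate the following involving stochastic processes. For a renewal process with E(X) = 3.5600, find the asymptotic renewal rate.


Long-run renewal rate = 1/E(X)
= 1/3.5600
= 0.2809

0.2809


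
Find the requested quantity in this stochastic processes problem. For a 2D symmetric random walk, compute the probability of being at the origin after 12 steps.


P = C(12,6)^2 / 4^12
= 924^2 / 16777216
= 853776 / 16777216
= 0.0509

0.0509


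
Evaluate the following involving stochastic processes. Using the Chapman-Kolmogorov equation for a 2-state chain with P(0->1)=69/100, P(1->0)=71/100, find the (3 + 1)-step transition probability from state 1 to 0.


P^4 = P^3 * P^1
Computing via matrix multiplication of the transition matrix.
Entry (1,0) of P^4 = 0.4942

0.4942


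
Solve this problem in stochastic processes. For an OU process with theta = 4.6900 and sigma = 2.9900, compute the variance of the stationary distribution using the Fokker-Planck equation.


Stationary variance = sigma^2 / (2*theta)
= 2.9900^2 / (2*4.6900)
= 8.9401 / 9.3800
= 0.9531

0.9531


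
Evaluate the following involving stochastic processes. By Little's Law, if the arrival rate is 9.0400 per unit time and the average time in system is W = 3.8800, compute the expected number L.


Little's Law: L = lambda * W
= 9.0400 * 3.8800
= 35.0752

35.0752


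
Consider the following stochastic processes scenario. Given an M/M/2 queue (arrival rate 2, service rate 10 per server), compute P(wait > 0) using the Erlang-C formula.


a = lambda/mu = 0.2000
rho = a/c = 0.1000
Erlang-C formula applied:
C(c,a) = 0.0182

0.0182


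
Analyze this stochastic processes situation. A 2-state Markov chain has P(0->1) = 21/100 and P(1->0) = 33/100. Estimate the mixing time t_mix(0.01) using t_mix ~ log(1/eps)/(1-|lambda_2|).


lambda_2 = |1 - p01 - p10| = |1 - 0.2100 - 0.3300| = 0.4600
t_mix ~ log(1/eps)/(1 - |lambda_2|)
= log(100)/(1 - 0.4600) = 4.6052/0.5400
= 8.5281

8.5281


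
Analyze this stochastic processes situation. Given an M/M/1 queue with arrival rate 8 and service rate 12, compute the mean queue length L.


rho = 8/12 = 0.6667
L = rho/(1-rho)
= 0.6667/0.3333
= 2.0000

2.0000


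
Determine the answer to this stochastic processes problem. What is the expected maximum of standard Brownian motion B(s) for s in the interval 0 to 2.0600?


E(max B(s)) = sqrt(2t/pi)
= sqrt(2*2.0600/pi)
= sqrt(1.3114)
= 1.1452

1.1452


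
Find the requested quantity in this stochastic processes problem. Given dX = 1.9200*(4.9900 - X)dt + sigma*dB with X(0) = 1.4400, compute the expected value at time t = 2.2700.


E[X(t)] = mu + (X(0) - mu)*exp(-theta*t)
= 4.9900 + (1.4400 - 4.9900)*exp(-1.9200*2.2700)
= 4.9900 + -3.5500 * 0.0128
= 4.9446

4.9446


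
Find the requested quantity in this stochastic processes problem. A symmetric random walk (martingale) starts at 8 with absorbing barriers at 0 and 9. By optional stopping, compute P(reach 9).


By optional stopping theorem: E(M at tau) = M(0) = 8
P(hit 9)*9 + P(hit 0)*0 = 8
P(hit 9) = (8 - 0)/(9 - 0) = 8/9 = 0.8889

0.8889


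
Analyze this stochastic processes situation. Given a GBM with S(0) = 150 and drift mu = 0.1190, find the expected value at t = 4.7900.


E[S(t)] = S(0) * exp(mu * t)
= 150 * exp(0.1190 * 4.7900)
= 150 * 1.7683
= 265.2427

265.2427


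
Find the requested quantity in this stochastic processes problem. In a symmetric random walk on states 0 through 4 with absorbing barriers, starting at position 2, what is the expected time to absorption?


For symmetric RW on 0,...,N with absorbing barriers, E(i) = i*(N-i)
E(2) = 2 * 2 = 4

4


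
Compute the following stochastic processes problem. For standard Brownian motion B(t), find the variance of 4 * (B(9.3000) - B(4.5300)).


Var(alpha*(B(t)-B(s))) = alpha^2 * (t-s)
= 4^2 * (9.3000 - 4.5300)
= 16 * 4.7700
= 76.3200

76.3200


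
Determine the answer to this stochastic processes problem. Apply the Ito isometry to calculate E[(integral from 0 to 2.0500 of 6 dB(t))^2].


By Ito isometry: E[(int f dB)^2] = int f^2 dt
= 6^2 * 2.0500
= 36 * 2.0500 = 73.8000

73.8000


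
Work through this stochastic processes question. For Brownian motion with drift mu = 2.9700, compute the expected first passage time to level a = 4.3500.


Expected first passage time = a/mu
= 4.3500/2.9700
= 1.4646

1.4646


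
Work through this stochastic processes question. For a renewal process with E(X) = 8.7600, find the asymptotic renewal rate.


Long-run renewal rate = 1/E(X)
= 1/8.7600
= 0.1142

0.1142


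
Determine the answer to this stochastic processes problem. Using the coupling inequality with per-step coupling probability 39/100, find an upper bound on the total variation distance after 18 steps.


TV distance bound <= (1-delta)^n
= (1 - 0.3900)^18
= 0.6100^18
= 1.3675e-04

1.3675e-04


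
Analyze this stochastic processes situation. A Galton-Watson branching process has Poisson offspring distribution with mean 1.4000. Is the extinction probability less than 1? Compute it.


Since mu = 1.4000 > 1, extinction prob q < 1.
Solve s = exp(mu*(s-1)) iteratively.
q = 0.4890

0.4890


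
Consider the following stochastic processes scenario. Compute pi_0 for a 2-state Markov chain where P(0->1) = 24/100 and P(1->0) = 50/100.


Stationary distribution: pi_0 = p10/(p01+p10), pi_1 = p01/(p01+p10)
p01 = 0.2400, p10 = 0.5000
pi_0 = 0.6757

0.6757


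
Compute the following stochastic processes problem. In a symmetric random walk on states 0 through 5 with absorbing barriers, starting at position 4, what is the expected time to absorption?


For symmetric RW on 0,...,N with absorbing barriers, E(i) = i*(N-i)
E(4) = 4 * 1 = 4

4


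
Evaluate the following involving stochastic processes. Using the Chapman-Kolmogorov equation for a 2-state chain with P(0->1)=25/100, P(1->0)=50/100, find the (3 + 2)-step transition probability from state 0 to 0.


P^5 = P^3 * P^2
Computing via matrix multiplication of the transition matrix.
Entry (0,0) of P^5 = 0.6670

0.6670


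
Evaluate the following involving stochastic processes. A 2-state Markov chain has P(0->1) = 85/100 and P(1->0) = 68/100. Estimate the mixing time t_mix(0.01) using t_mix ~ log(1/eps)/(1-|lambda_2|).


lambda_2 = |1 - p01 - p10| = |1 - 0.8500 - 0.6800| = 0.5300
t_mix ~ log(1/eps)/(1 - |lambda_2|)
= log(100)/(1 - 0.5300) = 4.6052/0.4700
= 9.7982

9.7982


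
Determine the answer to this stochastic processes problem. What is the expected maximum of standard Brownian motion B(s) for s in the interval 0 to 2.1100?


E(max B(s)) = sqrt(2t/pi)
= sqrt(2*2.1100/pi)
= sqrt(1.3433)
= 1.1590

1.1590


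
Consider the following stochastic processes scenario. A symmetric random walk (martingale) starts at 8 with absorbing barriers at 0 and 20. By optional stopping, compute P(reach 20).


By optional stopping theorem: E(M at tau) = M(0) = 8
P(hit 20)*20 + P(hit 0)*0 = 8
P(hit 20) = (8 - 0)/(20 - 0) = 2/5 = 0.4000

0.4000


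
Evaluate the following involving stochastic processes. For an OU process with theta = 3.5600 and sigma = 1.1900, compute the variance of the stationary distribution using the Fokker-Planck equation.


Stationary variance = sigma^2 / (2*theta)
= 1.1900^2 / (2*3.5600)
= 1.4161 / 7.1200
= 0.1989

0.1989


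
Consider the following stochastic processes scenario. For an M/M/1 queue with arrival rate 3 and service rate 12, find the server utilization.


rho = lambda/mu
= 3/12
= 0.2500

0.2500


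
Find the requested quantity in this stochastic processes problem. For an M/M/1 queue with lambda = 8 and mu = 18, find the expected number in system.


rho = 8/18 = 0.4444
L = rho/(1-rho)
= 0.4444/0.5556
= 0.8000

0.8000


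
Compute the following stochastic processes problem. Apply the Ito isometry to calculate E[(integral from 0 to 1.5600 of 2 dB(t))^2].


By Ito isometry: E[(int f dB)^2] = int f^2 dt
= 2^2 * 1.5600
= 4 * 1.5600 = 6.2400

6.2400


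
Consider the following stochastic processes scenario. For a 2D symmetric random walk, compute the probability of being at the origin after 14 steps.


P = C(14,7)^2 / 4^14
= 3432^2 / 268435456
= 11778624 / 268435456
= 0.0439

0.0439


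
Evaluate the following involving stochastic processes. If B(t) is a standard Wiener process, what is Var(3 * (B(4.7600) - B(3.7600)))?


Var(alpha*(B(t)-B(s))) = alpha^2 * (t-s)
= 3^2 * (4.7600 - 3.7600)
= 9 * 1.0000
= 9.0000

9.0000


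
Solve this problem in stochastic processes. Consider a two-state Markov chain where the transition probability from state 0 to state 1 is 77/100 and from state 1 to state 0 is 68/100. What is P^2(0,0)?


Computing P^2 by matrix multiplication.
P = [[0.2300, 0.7700], [0.6800, 0.3200]]
After raising P to the power 2:
P^2(0,0) = 0.5765

0.5765


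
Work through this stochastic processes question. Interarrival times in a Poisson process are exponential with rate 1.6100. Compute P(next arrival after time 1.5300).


P(X > t) = exp(-lambda * t)
= exp(-1.6100 * 1.5300)
= exp(-2.4633) = 0.0852

0.0852


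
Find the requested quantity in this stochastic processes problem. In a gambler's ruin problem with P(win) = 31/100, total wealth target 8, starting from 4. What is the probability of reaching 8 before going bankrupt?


Gambler's ruin formula:
r = q/p = 0.6900/0.3100 = 2.2258
P(win) = (1 - r^i)/(1 - r^N)
= (1 - 2.2258^4)/(1 - 2.2258^8)
= 0.0391

0.0391


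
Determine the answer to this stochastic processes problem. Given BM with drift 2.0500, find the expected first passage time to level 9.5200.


Expected first passage time = a/mu
= 9.5200/2.0500
= 4.6439

4.6439


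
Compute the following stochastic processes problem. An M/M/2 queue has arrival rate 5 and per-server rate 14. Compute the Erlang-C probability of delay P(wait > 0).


a = lambda/mu = 0.3571
rho = a/c = 0.1786
Erlang-C formula applied:
C(c,a) = 0.0541

0.0541


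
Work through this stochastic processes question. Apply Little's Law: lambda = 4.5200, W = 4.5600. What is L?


Little's Law: L = lambda * W
= 4.5200 * 4.5600
= 20.6112

20.6112


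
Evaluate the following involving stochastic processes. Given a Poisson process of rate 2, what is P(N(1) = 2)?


P(N(t)=k) = (lambda*t)^k * exp(-lambda*t) / k!
lambda*t = 2
= 2^2 * exp(-2) / 2!
= 4 * 0.1353 / 2
= 0.2707

0.2707


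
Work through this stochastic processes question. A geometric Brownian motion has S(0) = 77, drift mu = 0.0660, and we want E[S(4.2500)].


E[S(t)] = S(0) * exp(mu * t)
= 77 * exp(0.0660 * 4.2500)
= 77 * 1.3238
= 101.9319

101.9319


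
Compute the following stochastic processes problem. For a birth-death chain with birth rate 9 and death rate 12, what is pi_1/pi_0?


For birth-death process, pi_n/pi_0 = (lambda/mu)^n
= (9/12)^1
= 0.7500

0.7500


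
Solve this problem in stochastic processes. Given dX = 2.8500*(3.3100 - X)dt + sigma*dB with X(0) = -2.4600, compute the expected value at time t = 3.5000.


E[X(t)] = mu + (X(0) - mu)*exp(-theta*t)
= 3.3100 + (-2.4600 - 3.3100)*exp(-2.8500*3.5000)
= 3.3100 + -5.7700 * 4.6549e-05
= 3.3097

3.3097


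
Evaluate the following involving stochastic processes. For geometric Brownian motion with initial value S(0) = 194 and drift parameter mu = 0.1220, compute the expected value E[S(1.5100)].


E[S(t)] = S(0) * exp(mu * t)
= 194 * exp(0.1220 * 1.5100)
= 194 * 1.2023
= 233.2424

233.2424


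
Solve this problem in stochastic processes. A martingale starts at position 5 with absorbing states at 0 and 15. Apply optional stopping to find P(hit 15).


By optional stopping theorem: E(M at tau) = M(0) = 5
P(hit 15)*15 + P(hit 0)*0 = 5
P(hit 15) = (5 - 0)/(15 - 0) = 1/3 = 0.3333

0.3333


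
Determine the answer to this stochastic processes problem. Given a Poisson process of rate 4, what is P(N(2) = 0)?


P(N(t)=k) = (lambda*t)^k * exp(-lambda*t) / k!
lambda*t = 8
= 8^0 * exp(-8) / 0!
= 1 * 3.3546e-04 / 1
= 3.3546e-04

3.3546e-04


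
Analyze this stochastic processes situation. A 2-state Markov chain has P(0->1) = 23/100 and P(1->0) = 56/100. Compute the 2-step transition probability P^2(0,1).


Computing P^2 by matrix multiplication.
P = [[0.7700, 0.2300], [0.5600, 0.4400]]
After raising P to the power 2:
P^2(0,1) = 0.2783

0.2783


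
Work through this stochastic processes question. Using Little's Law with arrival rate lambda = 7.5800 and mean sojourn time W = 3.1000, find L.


Little's Law: L = lambda * W
= 7.5800 * 3.1000
= 23.4980

23.4980


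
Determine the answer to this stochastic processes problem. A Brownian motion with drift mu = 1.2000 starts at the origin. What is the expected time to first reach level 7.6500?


Expected first passage time = a/mu
= 7.6500/1.2000
= 6.3750

6.3750


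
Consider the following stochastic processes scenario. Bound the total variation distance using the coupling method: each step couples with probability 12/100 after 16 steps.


TV distance bound <= (1-delta)^n
= (1 - 0.1200)^16
= 0.8800^16
= 0.1293

0.1293


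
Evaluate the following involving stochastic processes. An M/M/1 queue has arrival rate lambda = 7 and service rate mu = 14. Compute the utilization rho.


rho = lambda/mu
= 7/14
= 0.5000

0.5000


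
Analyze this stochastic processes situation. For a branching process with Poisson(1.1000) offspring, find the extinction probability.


Since mu = 1.1000 > 1, extinction prob q < 1.
Solve s = exp(mu*(s-1)) iteratively.
q = 0.8239

0.8239


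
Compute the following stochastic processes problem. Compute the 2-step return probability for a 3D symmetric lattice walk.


P(return in 2 steps) = P(reverse first step) = 1/(2d)
= 1/6
= 0.1667

0.1667


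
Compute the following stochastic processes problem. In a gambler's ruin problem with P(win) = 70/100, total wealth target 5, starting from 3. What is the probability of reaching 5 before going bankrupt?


Gambler's ruin formula:
r = q/p = 0.3000/0.7000 = 0.4286
P(win) = (1 - r^i)/(1 - r^N)
= (1 - 0.4286^3)/(1 - 0.4286^5)
= 0.9348

0.9348


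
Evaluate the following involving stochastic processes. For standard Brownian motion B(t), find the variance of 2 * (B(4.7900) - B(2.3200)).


Var(alpha*(B(t)-B(s))) = alpha^2 * (t-s)
= 2^2 * (4.7900 - 2.3200)
= 4 * 2.4700
= 9.8800

9.8800


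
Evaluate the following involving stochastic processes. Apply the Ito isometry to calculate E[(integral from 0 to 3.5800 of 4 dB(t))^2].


By Ito isometry: E[(int f dB)^2] = int f^2 dt
= 4^2 * 3.5800
= 16 * 3.5800 = 57.2800

57.2800


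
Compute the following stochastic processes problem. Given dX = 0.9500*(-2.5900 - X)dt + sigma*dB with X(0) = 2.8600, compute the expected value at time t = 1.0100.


E[X(t)] = mu + (X(0) - mu)*exp(-theta*t)
= -2.5900 + (2.8600 - -2.5900)*exp(-0.9500*1.0100)
= -2.5900 + 5.4500 * 0.3831
= -0.5022

-0.5022


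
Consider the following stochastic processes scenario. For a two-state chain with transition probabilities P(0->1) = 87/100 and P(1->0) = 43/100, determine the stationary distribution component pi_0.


Stationary distribution: pi_0 = p10/(p01+p10), pi_1 = p01/(p01+p10)
p01 = 0.8700, p10 = 0.4300
pi_0 = 0.3308

0.3308


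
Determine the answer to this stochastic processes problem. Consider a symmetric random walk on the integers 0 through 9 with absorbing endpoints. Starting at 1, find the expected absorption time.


For symmetric RW on 0,...,N with absorbing barriers, E(i) = i*(N-i)
E(1) = 1 * 8 = 8

8


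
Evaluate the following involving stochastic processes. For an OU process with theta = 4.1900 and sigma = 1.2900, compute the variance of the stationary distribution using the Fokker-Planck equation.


Stationary variance = sigma^2 / (2*theta)
= 1.2900^2 / (2*4.1900)
= 1.6641 / 8.3800
= 0.1986

0.1986


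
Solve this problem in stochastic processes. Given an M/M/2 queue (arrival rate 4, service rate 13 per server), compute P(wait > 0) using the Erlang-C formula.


a = lambda/mu = 0.3077
rho = a/c = 0.1538
Erlang-C formula applied:
C(c,a) = 0.0410

0.0410


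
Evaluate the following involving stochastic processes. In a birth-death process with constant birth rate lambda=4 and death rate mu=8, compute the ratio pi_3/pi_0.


For birth-death process, pi_n/pi_0 = (lambda/mu)^n
= (4/8)^3
= 0.1250

0.1250


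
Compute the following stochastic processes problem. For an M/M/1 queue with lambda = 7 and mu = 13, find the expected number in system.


rho = 7/13 = 0.5385
L = rho/(1-rho)
= 0.5385/0.4615
= 1.1667

1.1667


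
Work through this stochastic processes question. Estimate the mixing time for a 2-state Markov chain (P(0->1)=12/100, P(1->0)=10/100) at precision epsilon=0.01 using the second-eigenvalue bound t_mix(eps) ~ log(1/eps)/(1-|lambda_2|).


lambda_2 = |1 - p01 - p10| = |1 - 0.1200 - 0.1000| = 0.7800
t_mix ~ log(1/eps)/(1 - |lambda_2|)
= log(100)/(1 - 0.7800) = 4.6052/0.2200
= 20.9326

20.9326


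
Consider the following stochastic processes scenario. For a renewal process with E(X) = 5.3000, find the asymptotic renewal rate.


Long-run renewal rate = 1/E(X)
= 1/5.3000
= 0.1887

0.1887


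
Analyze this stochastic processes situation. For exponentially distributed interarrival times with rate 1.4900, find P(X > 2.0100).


P(X > t) = exp(-lambda * t)
= exp(-1.4900 * 2.0100)
= exp(-2.9949) = 0.0500

0.0500


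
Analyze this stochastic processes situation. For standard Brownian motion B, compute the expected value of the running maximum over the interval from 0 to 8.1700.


E(max B(s)) = sqrt(2t/pi)
= sqrt(2*8.1700/pi)
= sqrt(5.2012)
= 2.2806

2.2806


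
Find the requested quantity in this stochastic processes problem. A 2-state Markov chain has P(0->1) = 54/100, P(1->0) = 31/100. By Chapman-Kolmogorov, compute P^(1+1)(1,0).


P^2 = P^1 * P^1
Computing via matrix multiplication of the transition matrix.
Entry (1,0) of P^2 = 0.3565

0.3565


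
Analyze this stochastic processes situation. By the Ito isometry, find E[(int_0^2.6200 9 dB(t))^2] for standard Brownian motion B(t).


By Ito isometry: E[(int f dB)^2] = int f^2 dt
= 9^2 * 2.6200
= 81 * 2.6200 = 212.2200

212.2200


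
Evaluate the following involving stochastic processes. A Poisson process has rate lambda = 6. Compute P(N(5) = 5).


P(N(t)=k) = (lambda*t)^k * exp(-lambda*t) / k!
lambda*t = 30
= 30^5 * exp(-30) / 5!
= 24300000 * 9.3576e-14 / 120
= 1.8949e-08

1.8949e-08


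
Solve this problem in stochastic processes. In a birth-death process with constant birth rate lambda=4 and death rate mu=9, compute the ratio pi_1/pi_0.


For birth-death process, pi_n/pi_0 = (lambda/mu)^n
= (4/9)^1
= 0.4444

0.4444


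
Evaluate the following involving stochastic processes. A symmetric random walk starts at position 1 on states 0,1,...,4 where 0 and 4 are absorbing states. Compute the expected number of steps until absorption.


For symmetric RW on 0,...,N with absorbing barriers, E(i) = i*(N-i)
E(1) = 1 * 3 = 3

3


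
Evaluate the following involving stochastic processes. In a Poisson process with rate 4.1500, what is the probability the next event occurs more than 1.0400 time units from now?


P(X > t) = exp(-lambda * t)
= exp(-4.1500 * 1.0400)
= exp(-4.3160) = 0.0134

0.0134


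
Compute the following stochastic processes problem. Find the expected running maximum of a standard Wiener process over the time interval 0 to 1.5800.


E(max B(s)) = sqrt(2t/pi)
= sqrt(2*1.5800/pi)
= sqrt(1.0059)
= 1.0029

1.0029


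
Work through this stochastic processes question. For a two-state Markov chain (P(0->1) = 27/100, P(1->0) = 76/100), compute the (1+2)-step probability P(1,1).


P^3 = P^1 * P^2
Computing via matrix multiplication of the transition matrix.
Entry (1,1) of P^3 = 0.2621

0.2621


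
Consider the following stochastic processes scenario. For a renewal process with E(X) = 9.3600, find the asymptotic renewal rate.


Long-run renewal rate = 1/E(X)
= 1/9.3600
= 0.1068

0.1068


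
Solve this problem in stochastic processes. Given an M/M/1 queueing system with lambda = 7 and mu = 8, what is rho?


rho = lambda/mu
= 7/8
= 0.8750

0.8750


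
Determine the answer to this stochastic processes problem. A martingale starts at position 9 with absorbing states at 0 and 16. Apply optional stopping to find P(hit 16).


By optional stopping theorem: E(M at tau) = M(0) = 9
P(hit 16)*16 + P(hit 0)*0 = 9
P(hit 16) = (9 - 0)/(16 - 0) = 9/16 = 0.5625

0.5625


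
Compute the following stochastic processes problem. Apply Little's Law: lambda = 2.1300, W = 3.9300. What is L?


Little's Law: L = lambda * W
= 2.1300 * 3.9300
= 8.3709

8.3709


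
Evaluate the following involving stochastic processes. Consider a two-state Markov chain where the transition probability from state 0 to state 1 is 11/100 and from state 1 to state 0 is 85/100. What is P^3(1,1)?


Computing P^3 by matrix multiplication.
P = [[0.8900, 0.1100], [0.8500, 0.1500]]
After raising P to the power 3:
P^3(1,1) = 0.1146

0.1146


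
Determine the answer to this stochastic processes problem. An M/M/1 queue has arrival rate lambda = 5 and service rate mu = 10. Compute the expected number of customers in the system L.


rho = 5/10 = 0.5000
L = rho/(1-rho)
= 0.5000/0.5000
= 1.0000

1.0000


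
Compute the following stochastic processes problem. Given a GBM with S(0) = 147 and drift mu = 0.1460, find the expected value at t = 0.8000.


E[S(t)] = S(0) * exp(mu * t)
= 147 * exp(0.1460 * 0.8000)
= 147 * 1.1239
= 165.2125

165.2125


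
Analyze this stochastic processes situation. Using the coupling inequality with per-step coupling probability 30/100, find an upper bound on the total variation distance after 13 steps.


TV distance bound <= (1-delta)^n
= (1 - 0.3000)^13
= 0.7000^13
= 0.0097

0.0097


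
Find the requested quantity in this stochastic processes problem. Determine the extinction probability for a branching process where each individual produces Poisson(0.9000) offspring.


Since mu = 0.9000 <= 1, extinction probability = 1.

1.0000


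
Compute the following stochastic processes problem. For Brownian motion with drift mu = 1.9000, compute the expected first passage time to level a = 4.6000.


Expected first passage time = a/mu
= 4.6000/1.9000
= 2.4211

2.4211


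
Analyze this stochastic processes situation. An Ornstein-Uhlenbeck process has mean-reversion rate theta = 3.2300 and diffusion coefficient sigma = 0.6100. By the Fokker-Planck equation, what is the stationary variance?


Stationary variance = sigma^2 / (2*theta)
= 0.6100^2 / (2*3.2300)
= 0.3721 / 6.4600
= 0.0576

0.0576


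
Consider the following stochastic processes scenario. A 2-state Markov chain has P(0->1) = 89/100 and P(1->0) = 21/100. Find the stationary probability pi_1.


Stationary distribution: pi_0 = p10/(p01+p10), pi_1 = p01/(p01+p10)
p01 = 0.8900, p10 = 0.2100
pi_1 = 0.8091

0.8091


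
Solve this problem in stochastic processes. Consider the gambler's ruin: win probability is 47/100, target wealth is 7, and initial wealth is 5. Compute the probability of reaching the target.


Gambler's ruin formula:
r = q/p = 0.5300/0.4700 = 1.1277
P(win) = (1 - r^i)/(1 - r^N)
= (1 - 1.1277^5)/(1 - 1.1277^7)
= 0.6244

0.6244


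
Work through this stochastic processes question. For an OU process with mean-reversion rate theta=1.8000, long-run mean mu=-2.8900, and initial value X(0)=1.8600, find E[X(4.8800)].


E[X(t)] = mu + (X(0) - mu)*exp(-theta*t)
= -2.8900 + (1.8600 - -2.8900)*exp(-1.8000*4.8800)
= -2.8900 + 4.7500 * 1.5316e-04
= -2.8893

-2.8893


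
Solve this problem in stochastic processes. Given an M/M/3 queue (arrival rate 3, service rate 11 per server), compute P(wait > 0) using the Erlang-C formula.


a = lambda/mu = 0.2727
rho = a/c = 0.0909
Erlang-C formula applied:
C(c,a) = 0.0028

0.0028


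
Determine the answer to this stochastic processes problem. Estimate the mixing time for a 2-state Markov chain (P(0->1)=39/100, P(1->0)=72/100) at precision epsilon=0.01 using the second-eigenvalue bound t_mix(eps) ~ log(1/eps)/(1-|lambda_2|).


lambda_2 = |1 - p01 - p10| = |1 - 0.3900 - 0.7200| = 0.1100
t_mix ~ log(1/eps)/(1 - |lambda_2|)
= log(100)/(1 - 0.1100) = 4.6052/0.8900
= 5.1743

5.1743


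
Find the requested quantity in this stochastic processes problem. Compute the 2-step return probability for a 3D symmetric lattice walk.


P(return in 2 steps) = P(reverse first step) = 1/(2d)
= 1/6
= 0.1667

0.1667


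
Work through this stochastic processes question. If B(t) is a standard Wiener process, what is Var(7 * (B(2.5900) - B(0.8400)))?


Var(alpha*(B(t)-B(s))) = alpha^2 * (t-s)
= 7^2 * (2.5900 - 0.8400)
= 49 * 1.7500
= 85.7500

85.7500


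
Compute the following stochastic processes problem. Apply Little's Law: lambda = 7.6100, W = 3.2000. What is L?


Little's Law: L = lambda * W
= 7.6100 * 3.2000
= 24.3520

24.3520


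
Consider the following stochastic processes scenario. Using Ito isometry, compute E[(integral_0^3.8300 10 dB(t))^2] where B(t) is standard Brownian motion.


By Ito isometry: E[(int f dB)^2] = int f^2 dt
= 10^2 * 3.8300
= 100 * 3.8300 = 383.0000

383.0000


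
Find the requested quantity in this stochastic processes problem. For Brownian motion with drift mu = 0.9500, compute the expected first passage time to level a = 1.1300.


Expected first passage time = a/mu
= 1.1300/0.9500
= 1.1895

1.1895


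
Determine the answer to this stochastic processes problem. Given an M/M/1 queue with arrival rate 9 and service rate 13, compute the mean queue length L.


rho = 9/13 = 0.6923
L = rho/(1-rho)
= 0.6923/0.3077
= 2.2500

2.2500


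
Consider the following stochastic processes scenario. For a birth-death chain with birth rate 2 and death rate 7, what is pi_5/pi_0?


For birth-death process, pi_n/pi_0 = (lambda/mu)^n
= (2/7)^5
= 0.0019

0.0019


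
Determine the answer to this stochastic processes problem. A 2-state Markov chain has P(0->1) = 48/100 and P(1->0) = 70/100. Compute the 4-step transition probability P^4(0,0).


Computing P^4 by matrix multiplication.
P = [[0.5200, 0.4800], [0.7000, 0.3000]]
After raising P to the power 4:
P^4(0,0) = 0.5936

0.5936


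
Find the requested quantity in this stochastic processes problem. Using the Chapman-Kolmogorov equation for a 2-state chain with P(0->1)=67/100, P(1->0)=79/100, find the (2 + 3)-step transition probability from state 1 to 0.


P^5 = P^2 * P^3
Computing via matrix multiplication of the transition matrix.
Entry (1,0) of P^5 = 0.5522

0.5522


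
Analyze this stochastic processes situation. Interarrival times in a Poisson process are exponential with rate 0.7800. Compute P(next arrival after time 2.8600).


P(X > t) = exp(-lambda * t)
= exp(-0.7800 * 2.8600)
= exp(-2.2308) = 0.1074

0.1074


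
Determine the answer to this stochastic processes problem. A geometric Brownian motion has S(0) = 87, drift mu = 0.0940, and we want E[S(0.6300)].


E[S(t)] = S(0) * exp(mu * t)
= 87 * exp(0.0940 * 0.6300)
= 87 * 1.0610
= 92.3078

92.3078


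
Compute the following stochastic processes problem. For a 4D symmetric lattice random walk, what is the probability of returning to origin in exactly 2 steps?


P(return in 2 steps) = P(reverse first step) = 1/(2d)
= 1/8
= 0.1250

0.1250


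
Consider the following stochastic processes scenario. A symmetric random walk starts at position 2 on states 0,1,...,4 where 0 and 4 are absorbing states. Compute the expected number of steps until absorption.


For symmetric RW on 0,...,N with absorbing barriers, E(i) = i*(N-i)
E(2) = 2 * 2 = 4

4


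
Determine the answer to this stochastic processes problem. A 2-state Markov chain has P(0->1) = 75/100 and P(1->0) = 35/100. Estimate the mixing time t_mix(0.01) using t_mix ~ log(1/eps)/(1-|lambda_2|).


lambda_2 = |1 - p01 - p10| = |1 - 0.7500 - 0.3500| = 0.1000
t_mix ~ log(1/eps)/(1 - |lambda_2|)
= log(100)/(1 - 0.1000) = 4.6052/0.9000
= 5.1169

5.1169


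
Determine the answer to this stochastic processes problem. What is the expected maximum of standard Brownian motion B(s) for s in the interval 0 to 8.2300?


E(max B(s)) = sqrt(2t/pi)
= sqrt(2*8.2300/pi)
= sqrt(5.2394)
= 2.2890

2.2890


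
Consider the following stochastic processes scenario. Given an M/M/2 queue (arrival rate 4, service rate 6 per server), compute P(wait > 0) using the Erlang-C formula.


a = lambda/mu = 0.6667
rho = a/c = 0.3333
Erlang-C formula applied:
C(c,a) = 0.1667

0.1667


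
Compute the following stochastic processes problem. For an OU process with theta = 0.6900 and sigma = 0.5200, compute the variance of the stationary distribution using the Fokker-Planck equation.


Stationary variance = sigma^2 / (2*theta)
= 0.5200^2 / (2*0.6900)
= 0.2704 / 1.3800
= 0.1959

0.1959


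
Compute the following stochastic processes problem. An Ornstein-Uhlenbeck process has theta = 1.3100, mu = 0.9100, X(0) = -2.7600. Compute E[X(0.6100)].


E[X(t)] = mu + (X(0) - mu)*exp(-theta*t)
= 0.9100 + (-2.7600 - 0.9100)*exp(-1.3100*0.6100)
= 0.9100 + -3.6700 * 0.4497
= -0.7405

-0.7405


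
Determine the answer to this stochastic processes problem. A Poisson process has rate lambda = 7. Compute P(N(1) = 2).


P(N(t)=k) = (lambda*t)^k * exp(-lambda*t) / k!
lambda*t = 7
= 7^2 * exp(-7) / 2!
= 49 * 9.1188e-04 / 2
= 0.0223

0.0223


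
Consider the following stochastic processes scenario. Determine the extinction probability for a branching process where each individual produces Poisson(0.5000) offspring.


Since mu = 0.5000 <= 1, extinction probability = 1.

1.0000


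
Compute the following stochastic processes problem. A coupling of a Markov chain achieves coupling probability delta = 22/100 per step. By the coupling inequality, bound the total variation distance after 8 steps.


TV distance bound <= (1-delta)^n
= (1 - 0.2200)^8
= 0.7800^8
= 0.1370

0.1370


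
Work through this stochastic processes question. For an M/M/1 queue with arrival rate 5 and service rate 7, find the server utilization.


rho = lambda/mu
= 5/7
= 0.7143

0.7143


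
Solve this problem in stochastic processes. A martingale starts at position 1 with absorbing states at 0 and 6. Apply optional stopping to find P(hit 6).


By optional stopping theorem: E(M at tau) = M(0) = 1
P(hit 6)*6 + P(hit 0)*0 = 1
P(hit 6) = (1 - 0)/(6 - 0) = 1/6 = 0.1667

0.1667


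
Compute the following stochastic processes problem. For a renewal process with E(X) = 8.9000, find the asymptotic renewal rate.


Long-run renewal rate = 1/E(X)
= 1/8.9000
= 0.1124

0.1124


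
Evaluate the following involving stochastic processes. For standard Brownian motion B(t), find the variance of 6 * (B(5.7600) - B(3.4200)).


Var(alpha*(B(t)-B(s))) = alpha^2 * (t-s)
= 6^2 * (5.7600 - 3.4200)
= 36 * 2.3400
= 84.2400

84.2400


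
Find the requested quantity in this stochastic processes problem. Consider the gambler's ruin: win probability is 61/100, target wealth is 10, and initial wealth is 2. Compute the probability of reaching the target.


Gambler's ruin formula:
r = q/p = 0.3900/0.6100 = 0.6393
P(win) = (1 - r^i)/(1 - r^N)
= (1 - 0.6393^2)/(1 - 0.6393^10)
= 0.5981

0.5981


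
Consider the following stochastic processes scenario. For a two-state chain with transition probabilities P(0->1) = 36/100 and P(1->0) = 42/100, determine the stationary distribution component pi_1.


Stationary distribution: pi_0 = p10/(p01+p10), pi_1 = p01/(p01+p10)
p01 = 0.3600, p10 = 0.4200
pi_1 = 0.4615

0.4615


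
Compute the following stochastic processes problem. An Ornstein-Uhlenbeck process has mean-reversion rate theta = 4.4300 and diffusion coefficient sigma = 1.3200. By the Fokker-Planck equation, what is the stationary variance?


Stationary variance = sigma^2 / (2*theta)
= 1.3200^2 / (2*4.4300)
= 1.7424 / 8.8600
= 0.1967

0.1967


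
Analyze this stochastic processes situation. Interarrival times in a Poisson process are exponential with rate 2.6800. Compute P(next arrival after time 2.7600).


P(X > t) = exp(-lambda * t)
= exp(-2.6800 * 2.7600)
= exp(-7.3968) = 6.1321e-04

6.1321e-04


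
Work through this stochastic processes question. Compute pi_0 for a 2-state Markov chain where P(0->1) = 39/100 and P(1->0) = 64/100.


Stationary distribution: pi_0 = p10/(p01+p10), pi_1 = p01/(p01+p10)
p01 = 0.3900, p10 = 0.6400
pi_0 = 0.6214

0.6214


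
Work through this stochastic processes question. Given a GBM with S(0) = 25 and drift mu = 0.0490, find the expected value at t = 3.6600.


E[S(t)] = S(0) * exp(mu * t)
= 25 * exp(0.0490 * 3.6600)
= 25 * 1.1964
= 29.9107

29.9107


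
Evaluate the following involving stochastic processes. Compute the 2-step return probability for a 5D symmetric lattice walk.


P(return in 2 steps) = P(reverse first step) = 1/(2d)
= 1/10
= 0.1000

0.1000


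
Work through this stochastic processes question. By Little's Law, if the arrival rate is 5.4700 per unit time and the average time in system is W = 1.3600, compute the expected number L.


Little's Law: L = lambda * W
= 5.4700 * 1.3600
= 7.4392

7.4392


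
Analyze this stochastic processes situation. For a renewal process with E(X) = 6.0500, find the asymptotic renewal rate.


Long-run renewal rate = 1/E(X)
= 1/6.0500
= 0.1653

0.1653


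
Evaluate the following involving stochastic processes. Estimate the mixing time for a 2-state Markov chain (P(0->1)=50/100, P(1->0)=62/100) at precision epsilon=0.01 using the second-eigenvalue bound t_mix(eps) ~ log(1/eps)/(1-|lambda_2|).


lambda_2 = |1 - p01 - p10| = |1 - 0.5000 - 0.6200| = 0.1200
t_mix ~ log(1/eps)/(1 - |lambda_2|)
= log(100)/(1 - 0.1200) = 4.6052/0.8800
= 5.2331

5.2331


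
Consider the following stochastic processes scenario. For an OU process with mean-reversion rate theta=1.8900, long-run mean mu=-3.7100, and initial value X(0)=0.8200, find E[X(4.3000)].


E[X(t)] = mu + (X(0) - mu)*exp(-theta*t)
= -3.7100 + (0.8200 - -3.7100)*exp(-1.8900*4.3000)
= -3.7100 + 4.5300 * 2.9545e-04
= -3.7087

-3.7087


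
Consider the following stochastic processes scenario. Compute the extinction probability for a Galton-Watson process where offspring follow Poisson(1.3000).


Since mu = 1.3000 > 1, extinction prob q < 1.
Solve s = exp(mu*(s-1)) iteratively.
q = 0.5770

0.5770


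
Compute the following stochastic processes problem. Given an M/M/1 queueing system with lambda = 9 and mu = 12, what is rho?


rho = lambda/mu
= 9/12
= 0.7500

0.7500


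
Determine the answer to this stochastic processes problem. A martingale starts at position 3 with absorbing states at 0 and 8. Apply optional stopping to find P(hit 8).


By optional stopping theorem: E(M at tau) = M(0) = 3
P(hit 8)*8 + P(hit 0)*0 = 3
P(hit 8) = (3 - 0)/(8 - 0) = 3/8 = 0.3750

0.3750


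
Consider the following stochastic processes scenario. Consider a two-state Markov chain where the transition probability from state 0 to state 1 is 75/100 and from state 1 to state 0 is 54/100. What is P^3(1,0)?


Computing P^3 by matrix multiplication.
P = [[0.2500, 0.7500], [0.5400, 0.4600]]
After raising P to the power 3:
P^3(1,0) = 0.4288

0.4288


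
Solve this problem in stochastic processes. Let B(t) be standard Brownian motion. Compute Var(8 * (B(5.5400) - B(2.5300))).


Var(alpha*(B(t)-B(s))) = alpha^2 * (t-s)
= 8^2 * (5.5400 - 2.5300)
= 64 * 3.0100
= 192.6400

192.6400


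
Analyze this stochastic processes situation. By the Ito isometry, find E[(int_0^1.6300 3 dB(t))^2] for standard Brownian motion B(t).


By Ito isometry: E[(int f dB)^2] = int f^2 dt
= 3^2 * 1.6300
= 9 * 1.6300 = 14.6700

14.6700


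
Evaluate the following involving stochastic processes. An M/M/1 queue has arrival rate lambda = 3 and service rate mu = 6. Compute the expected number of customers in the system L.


rho = 3/6 = 0.5000
L = rho/(1-rho)
= 0.5000/0.5000
= 1.0000

1.0000


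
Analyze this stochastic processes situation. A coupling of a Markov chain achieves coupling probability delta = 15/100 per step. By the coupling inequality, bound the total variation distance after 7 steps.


TV distance bound <= (1-delta)^n
= (1 - 0.1500)^7
= 0.8500^7
= 0.3206

0.3206


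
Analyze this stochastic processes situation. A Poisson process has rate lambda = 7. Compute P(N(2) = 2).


P(N(t)=k) = (lambda*t)^k * exp(-lambda*t) / k!
lambda*t = 14
= 14^2 * exp(-14) / 2!
= 196 * 8.3153e-07 / 2
= 8.1490e-05

8.1490e-05
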